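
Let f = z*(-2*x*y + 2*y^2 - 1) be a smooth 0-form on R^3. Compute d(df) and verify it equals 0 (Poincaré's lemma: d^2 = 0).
d(df) = 0

Step 1: df = sum_i (∂f/∂x_i) dx_i = (-2*y*z) dx + (2*z*(-x + 2*y)) dy + (-2*x*y + 2*y^2 - 1) dz.
Step 2: Apply d again. Using the 1-form formula, the coefficient of dx ∧ dy in d(df) is ∂^2 f/∂x ∂y - ∂^2 f/∂y ∂x = (-2*z) - (-2*z) = 0 (equality of mixed partials for smooth f).
Similarly for dx ∧ dz and dy ∧ dz — all coefficients vanish. So d(df) = 0.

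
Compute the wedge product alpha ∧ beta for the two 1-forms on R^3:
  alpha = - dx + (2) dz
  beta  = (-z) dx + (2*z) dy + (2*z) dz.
alpha ∧ beta = (-2*z) dx ∧ dy + (-4*z) dy ∧ dz

Distribute the wedge, using dx_i ∧ dx_j = -dx_j ∧ dx_i and dx_i ∧ dx_i = 0. For each pair (i, j) with i < j, the coefficient of dx_i ∧ dx_j in alpha ∧ beta is (alpha_i * beta_j - alpha_j * beta_i). Collecting: alpha ∧ beta = (-2*z) dx ∧ dy + (-4*z) dy ∧ dz.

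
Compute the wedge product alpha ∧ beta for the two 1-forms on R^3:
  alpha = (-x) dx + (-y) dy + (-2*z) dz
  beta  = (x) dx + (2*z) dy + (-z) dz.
alpha ∧ beta = (x*(y - 2*z)) dx ∧ dy + (3*x*z) dx ∧ dz + (z*(y + 4*z)) dy ∧ dz

Distribute the wedge, using dx_i ∧ dx_j = -dx_j ∧ dx_i and dx_i ∧ dx_i = 0. For each pair (i, j) with i < j, the coefficient of dx_i ∧ dx_j in alpha ∧ beta is (alpha_i * beta_j - alpha_j * beta_i). Collecting: alpha ∧ beta = (x*(y - 2*z)) dx ∧ dy + (3*x*z) dx ∧ dz + (z*(y + 4*z)) dy ∧ dz.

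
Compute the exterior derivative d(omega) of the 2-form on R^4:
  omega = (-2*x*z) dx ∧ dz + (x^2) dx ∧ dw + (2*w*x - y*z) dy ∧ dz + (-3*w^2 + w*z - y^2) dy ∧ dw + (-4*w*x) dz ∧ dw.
d(omega) = (2*w) dx ∧ dy ∧ dz + (-w + 2*x) dy ∧ dz ∧ dw + (-4*w) dx ∧ dz ∧ dw

For a 2-form omega = sum_{i<j} g_{ij} dx_i ∧ dx_j, the exterior derivative is
  d(omega) = sum_{i<j} d(g_{ij}) ∧ dx_i ∧ dx_j = sum_{i<j, k} (∂g_{ij}/∂x_k) dx_k ∧ dx_i ∧ dx_j.
Expand each term, using dx_k ∧ dx_i ∧ dx_j = sgn(permutation) dx_{(a)} ∧ dx_{(b)} ∧ dx_{(c)} with (a < b < c) sorted:
  d(2*w*x - y*z) includes (∂/∂x)(2*w*x - y*z) dx = (2*w) dx, which multiplied by dy ∧ dz gives (2*w) dx ∧ dy ∧ dz
  d(2*w*x - y*z) includes (∂/∂w)(2*w*x - y*z) dw = (2*x) dw, which multiplied by dy ∧ dz gives (2*x) dy ∧ dz ∧ dw
  d(-3*w^2 + w*z - y^2) includes (∂/∂z)(-3*w^2 + w*z - y^2) dz = (w) dz, which multiplied by dy ∧ dw gives (-w) dy ∧ dz ∧ dw
  d(-4*w*x) includes (∂/∂x)(-4*w*x) dx = (-4*w) dx, which multiplied by dz ∧ dw gives (-4*w) dx ∧ dz ∧ dw
Collecting like 3-forms: d(omega) = (2*w) dx ∧ dy ∧ dz + (-w + 2*x) dy ∧ dz ∧ dw + (-4*w) dx ∧ dz ∧ dw.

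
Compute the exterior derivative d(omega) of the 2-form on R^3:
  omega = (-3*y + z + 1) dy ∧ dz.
d(omega) = 0

For a 2-form omega = sum_{i<j} g_{ij} dx_i ∧ dx_j, the exterior derivative is
  d(omega) = sum_{i<j} d(g_{ij}) ∧ dx_i ∧ dx_j = sum_{i<j, k} (∂g_{ij}/∂x_k) dx_k ∧ dx_i ∧ dx_j.
Expand each term, using dx_k ∧ dx_i ∧ dx_j = sgn(permutation) dx_{(a)} ∧ dx_{(b)} ∧ dx_{(c)} with (a < b < c) sorted:

Collecting like 3-forms: d(omega) = 0.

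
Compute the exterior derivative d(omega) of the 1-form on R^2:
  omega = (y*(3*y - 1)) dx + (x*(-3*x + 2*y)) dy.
d(omega) = (-6*x - 4*y + 1) dx ∧ dy

For a 1-form omega = sum_i f_i dx_i, the exterior derivative is
  d(omega) = sum_{i < j} (∂f_j/∂x_i - ∂f_i/∂x_j) dx_i ∧ dx_j.
  coefficient of dx ∧ dy: ∂f_2/∂x - ∂f_1/∂y = ∂(x*(-3*x + 2*y))/∂x - ∂(y*(3*y - 1))/∂y = -6*x - 4*y + 1
Assembling: d(omega) = (-6*x - 4*y + 1) dx ∧ dy.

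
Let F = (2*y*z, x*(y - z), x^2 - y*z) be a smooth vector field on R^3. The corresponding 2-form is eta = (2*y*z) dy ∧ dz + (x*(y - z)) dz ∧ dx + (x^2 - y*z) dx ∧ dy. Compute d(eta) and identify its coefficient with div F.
d(eta) = (x - y) dx ∧ dy ∧ dz; div F = x - y

For a 2-form in R^3 of the form above, applying d gives a 3-form with coefficient ∂P/∂x + ∂Q/∂y + ∂R/∂z:
  ∂P/∂x = 0
  ∂Q/∂y = x
  ∂R/∂z = -y
Sum = x - y, which is exactly div F.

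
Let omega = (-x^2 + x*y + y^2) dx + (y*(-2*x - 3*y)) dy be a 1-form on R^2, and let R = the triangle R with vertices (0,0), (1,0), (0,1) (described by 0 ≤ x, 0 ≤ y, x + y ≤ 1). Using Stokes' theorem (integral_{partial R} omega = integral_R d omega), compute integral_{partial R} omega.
integral_(partial R) omega = -5/6

Stokes: integral_partial_R omega = integral_R d omega with d omega = (∂Q/∂x - ∂P/∂y) dx ∧ dy.
  ∂Q/∂x = -2*y
  ∂P/∂y = x + 2*y
  integrand = ∂Q/∂x - ∂P/∂y = -x - 4*y.
Integrating over R: integral_0^1 integral_0^{1-x} (-x - 4*y) dy dx = -5/6.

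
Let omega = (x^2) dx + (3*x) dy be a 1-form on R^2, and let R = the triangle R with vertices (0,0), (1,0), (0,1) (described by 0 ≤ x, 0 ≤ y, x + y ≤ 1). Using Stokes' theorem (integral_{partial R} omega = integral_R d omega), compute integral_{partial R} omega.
integral_(partial R) omega = 3/2

Stokes: integral_partial_R omega = integral_R d omega with d omega = (∂Q/∂x - ∂P/∂y) dx ∧ dy.
  ∂Q/∂x = 3
  ∂P/∂y = 0
  integrand = ∂Q/∂x - ∂P/∂y = 3.
Integrating over R: integral_0^1 integral_0^{1-x} (3) dy dx = 3/2.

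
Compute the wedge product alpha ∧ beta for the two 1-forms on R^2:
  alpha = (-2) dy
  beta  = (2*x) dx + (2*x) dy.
alpha ∧ beta = (4*x) dx ∧ dy

Distribute the wedge, using dx_i ∧ dx_j = -dx_j ∧ dx_i and dx_i ∧ dx_i = 0. For each pair (i, j) with i < j, the coefficient of dx_i ∧ dx_j in alpha ∧ beta is (alpha_i * beta_j - alpha_j * beta_i). Collecting: alpha ∧ beta = (4*x) dx ∧ dy.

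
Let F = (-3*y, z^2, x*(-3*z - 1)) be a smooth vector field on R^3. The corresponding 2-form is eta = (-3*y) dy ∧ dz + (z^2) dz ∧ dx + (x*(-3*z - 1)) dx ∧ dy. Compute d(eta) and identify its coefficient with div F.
d(eta) = (-3*x) dx ∧ dy ∧ dz; div F = -3*x

For a 2-form in R^3 of the form above, applying d gives a 3-form with coefficient ∂P/∂x + ∂Q/∂y + ∂R/∂z:
  ∂P/∂x = 0
  ∂Q/∂y = 0
  ∂R/∂z = -3*x
Sum = -3*x, which is exactly div F.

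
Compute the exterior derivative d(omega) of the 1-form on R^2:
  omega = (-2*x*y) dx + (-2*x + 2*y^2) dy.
d(omega) = (2*x - 2) dx ∧ dy

For a 1-form omega = sum_i f_i dx_i, the exterior derivative is
  d(omega) = sum_{i < j} (∂f_j/∂x_i - ∂f_i/∂x_j) dx_i ∧ dx_j.
  coefficient of dx ∧ dy: ∂f_2/∂x - ∂f_1/∂y = ∂(-2*x + 2*y^2)/∂x - ∂(-2*x*y)/∂y = 2*x - 2
Assembling: d(omega) = (2*x - 2) dx ∧ dy.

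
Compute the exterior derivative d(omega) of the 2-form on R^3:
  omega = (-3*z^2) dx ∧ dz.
d(omega) = 0

For a 2-form omega = sum_{i<j} g_{ij} dx_i ∧ dx_j, the exterior derivative is
  d(omega) = sum_{i<j} d(g_{ij}) ∧ dx_i ∧ dx_j = sum_{i<j, k} (∂g_{ij}/∂x_k) dx_k ∧ dx_i ∧ dx_j.
Expand each term, using dx_k ∧ dx_i ∧ dx_j = sgn(permutation) dx_{(a)} ∧ dx_{(b)} ∧ dx_{(c)} with (a < b < c) sorted:

Collecting like 3-forms: d(omega) = 0.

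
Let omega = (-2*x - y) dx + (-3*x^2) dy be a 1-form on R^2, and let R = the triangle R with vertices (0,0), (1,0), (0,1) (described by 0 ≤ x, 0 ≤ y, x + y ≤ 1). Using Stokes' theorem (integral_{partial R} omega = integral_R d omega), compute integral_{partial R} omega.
integral_(partial R) omega = -1/2

Stokes: integral_partial_R omega = integral_R d omega with d omega = (∂Q/∂x - ∂P/∂y) dx ∧ dy.
  ∂Q/∂x = -6*x
  ∂P/∂y = -1
  integrand = ∂Q/∂x - ∂P/∂y = 1 - 6*x.
Integrating over R: integral_0^1 integral_0^{1-x} (1 - 6*x) dy dx = -1/2.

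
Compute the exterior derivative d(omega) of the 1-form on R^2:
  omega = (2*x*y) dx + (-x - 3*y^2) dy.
d(omega) = (-2*x - 1) dx ∧ dy

For a 1-form omega = sum_i f_i dx_i, the exterior derivative is
  d(omega) = sum_{i < j} (∂f_j/∂x_i - ∂f_i/∂x_j) dx_i ∧ dx_j.
  coefficient of dx ∧ dy: ∂f_2/∂x - ∂f_1/∂y = ∂(-x - 3*y^2)/∂x - ∂(2*x*y)/∂y = -2*x - 1
Assembling: d(omega) = (-2*x - 1) dx ∧ dy.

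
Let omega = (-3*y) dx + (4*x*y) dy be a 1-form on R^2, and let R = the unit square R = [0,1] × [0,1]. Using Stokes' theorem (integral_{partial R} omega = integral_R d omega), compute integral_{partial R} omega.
integral_(partial R) omega = 5

Stokes: integral_partial_R omega = integral_R d omega with d omega = (∂Q/∂x - ∂P/∂y) dx ∧ dy.
  ∂Q/∂x = 4*y
  ∂P/∂y = -3
  integrand = ∂Q/∂x - ∂P/∂y = 4*y + 3.
Integrating over R: integral_0^1 integral_0^1 (4*y + 3) dx dy = 5.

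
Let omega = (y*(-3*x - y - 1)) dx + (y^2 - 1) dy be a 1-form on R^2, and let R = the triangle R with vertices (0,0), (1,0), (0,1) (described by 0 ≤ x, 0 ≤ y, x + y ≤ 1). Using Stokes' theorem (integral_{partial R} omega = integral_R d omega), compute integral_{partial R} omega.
integral_(partial R) omega = 4/3

Stokes: integral_partial_R omega = integral_R d omega with d omega = (∂Q/∂x - ∂P/∂y) dx ∧ dy.
  ∂Q/∂x = 0
  ∂P/∂y = -3*x - 2*y - 1
  integrand = ∂Q/∂x - ∂P/∂y = 3*x + 2*y + 1.
Integrating over R: integral_0^1 integral_0^{1-x} (3*x + 2*y + 1) dy dx = 4/3.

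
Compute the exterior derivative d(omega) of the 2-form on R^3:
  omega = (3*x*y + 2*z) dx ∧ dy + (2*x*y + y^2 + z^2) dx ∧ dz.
d(omega) = (-2*x - 2*y + 2) dx ∧ dy ∧ dz

For a 2-form omega = sum_{i<j} g_{ij} dx_i ∧ dx_j, the exterior derivative is
  d(omega) = sum_{i<j} d(g_{ij}) ∧ dx_i ∧ dx_j = sum_{i<j, k} (∂g_{ij}/∂x_k) dx_k ∧ dx_i ∧ dx_j.
Expand each term, using dx_k ∧ dx_i ∧ dx_j = sgn(permutation) dx_{(a)} ∧ dx_{(b)} ∧ dx_{(c)} with (a < b < c) sorted:
  d(3*x*y + 2*z) includes (∂/∂z)(3*x*y + 2*z) dz = (2) dz, which multiplied by dx ∧ dy gives (2) dx ∧ dy ∧ dz
  d(2*x*y + y^2 + z^2) includes (∂/∂y)(2*x*y + y^2 + z^2) dy = (2*x + 2*y) dy, which multiplied by dx ∧ dz gives (-2*x - 2*y) dx ∧ dy ∧ dz
Collecting like 3-forms: d(omega) = (-2*x - 2*y + 2) dx ∧ dy ∧ dz.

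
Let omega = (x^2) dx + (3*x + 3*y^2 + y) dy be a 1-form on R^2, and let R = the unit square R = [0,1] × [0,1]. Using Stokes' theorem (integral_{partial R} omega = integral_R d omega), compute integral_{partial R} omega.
integral_(partial R) omega = 3

Stokes: integral_partial_R omega = integral_R d omega with d omega = (∂Q/∂x - ∂P/∂y) dx ∧ dy.
  ∂Q/∂x = 3
  ∂P/∂y = 0
  integrand = ∂Q/∂x - ∂P/∂y = 3.
Integrating over R: integral_0^1 integral_0^1 (3) dx dy = 3.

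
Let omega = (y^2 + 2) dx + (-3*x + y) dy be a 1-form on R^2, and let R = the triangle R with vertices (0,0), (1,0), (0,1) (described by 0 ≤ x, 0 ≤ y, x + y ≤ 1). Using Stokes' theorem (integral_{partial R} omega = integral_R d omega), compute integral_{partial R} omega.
integral_(partial R) omega = -11/6

Stokes: integral_partial_R omega = integral_R d omega with d omega = (∂Q/∂x - ∂P/∂y) dx ∧ dy.
  ∂Q/∂x = -3
  ∂P/∂y = 2*y
  integrand = ∂Q/∂x - ∂P/∂y = -2*y - 3.
Integrating over R: integral_0^1 integral_0^{1-x} (-2*y - 3) dy dx = -11/6.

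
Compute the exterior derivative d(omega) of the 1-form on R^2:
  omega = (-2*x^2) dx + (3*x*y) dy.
d(omega) = (3*y) dx ∧ dy

For a 1-form omega = sum_i f_i dx_i, the exterior derivative is
  d(omega) = sum_{i < j} (∂f_j/∂x_i - ∂f_i/∂x_j) dx_i ∧ dx_j.
  coefficient of dx ∧ dy: ∂f_2/∂x - ∂f_1/∂y = ∂(3*x*y)/∂x - ∂(-2*x^2)/∂y = 3*y
Assembling: d(omega) = (3*y) dx ∧ dy.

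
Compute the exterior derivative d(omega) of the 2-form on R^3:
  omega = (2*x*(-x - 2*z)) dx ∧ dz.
d(omega) = 0

For a 2-form omega = sum_{i<j} g_{ij} dx_i ∧ dx_j, the exterior derivative is
  d(omega) = sum_{i<j} d(g_{ij}) ∧ dx_i ∧ dx_j = sum_{i<j, k} (∂g_{ij}/∂x_k) dx_k ∧ dx_i ∧ dx_j.
Expand each term, using dx_k ∧ dx_i ∧ dx_j = sgn(permutation) dx_{(a)} ∧ dx_{(b)} ∧ dx_{(c)} with (a < b < c) sorted:

Collecting like 3-forms: d(omega) = 0.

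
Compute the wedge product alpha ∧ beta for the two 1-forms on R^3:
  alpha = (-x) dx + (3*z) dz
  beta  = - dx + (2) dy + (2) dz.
alpha ∧ beta = (-2*x) dx ∧ dy + (-2*x + 3*z) dx ∧ dz + (-6*z) dy ∧ dz

Distribute the wedge, using dx_i ∧ dx_j = -dx_j ∧ dx_i and dx_i ∧ dx_i = 0. For each pair (i, j) with i < j, the coefficient of dx_i ∧ dx_j in alpha ∧ beta is (alpha_i * beta_j - alpha_j * beta_i). Collecting: alpha ∧ beta = (-2*x) dx ∧ dy + (-2*x + 3*z) dx ∧ dz + (-6*z) dy ∧ dz.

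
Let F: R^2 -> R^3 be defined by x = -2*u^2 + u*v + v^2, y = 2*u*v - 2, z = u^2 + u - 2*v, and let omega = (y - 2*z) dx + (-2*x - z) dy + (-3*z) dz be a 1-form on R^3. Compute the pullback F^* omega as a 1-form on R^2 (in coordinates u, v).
F^* omega = (2*u^3 - 4*u^2*v - u^2 - 2*u*v^2 - 8*u*v + 5*u - 4*v^3 + 8*v^2 + 4*v) du + (4*u^3 - 6*u^2*v + 2*u^2 + 4*u*v + 4*u + 8*v^2 - 16*v) dv

Using F^*(f dg) = (f ∘ F) d(g ∘ F), substitute each coordinate x_i by F_i(u, v) in f_i, and replace dx_i by d F_i = (∂F_i/∂u) du + (∂F_i/∂v) dv.
  For the x component: f_1(F) = -2*u^2 + 2*u*v - 2*u + 4*v - 2; d F_1 = (-4*u + v) du + (u + 2*v) dv
  For the y component: f_2(F) = 3*u^2 - 2*u*v - u - 2*v^2 + 2*v; d F_2 = (2*v) du + (2*u) dv
  For the z component: f_3(F) = -3*u^2 - 3*u + 6*v; d F_3 = (2*u + 1) du + (-2) dv
Combining and collecting du, dv coefficients:
  coeff of du: 2*u^3 - 4*u^2*v - u^2 - 2*u*v^2 - 8*u*v + 5*u - 4*v^3 + 8*v^2 + 4*v
  coeff of dv: 4*u^3 - 6*u^2*v + 2*u^2 + 4*u*v + 4*u + 8*v^2 - 16*v
F^* omega = (2*u^3 - 4*u^2*v - u^2 - 2*u*v^2 - 8*u*v + 5*u - 4*v^3 + 8*v^2 + 4*v) du + (4*u^3 - 6*u^2*v + 2*u^2 + 4*u*v + 4*u + 8*v^2 - 16*v) dv.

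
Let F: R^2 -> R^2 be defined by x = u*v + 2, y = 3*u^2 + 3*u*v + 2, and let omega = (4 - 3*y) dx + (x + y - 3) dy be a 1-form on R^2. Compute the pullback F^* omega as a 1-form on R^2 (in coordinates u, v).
F^* omega = (18*u^3 + 24*u^2*v + 3*u*v^2 + 6*u + v) du + (u*(3*u*v + 1)) dv

Using F^*(f dg) = (f ∘ F) d(g ∘ F), substitute each coordinate x_i by F_i(u, v) in f_i, and replace dx_i by d F_i = (∂F_i/∂u) du + (∂F_i/∂v) dv.
  For the x component: f_1(F) = -9*u^2 - 9*u*v - 2; d F_1 = (v) du + (u) dv
  For the y component: f_2(F) = 3*u^2 + 4*u*v + 1; d F_2 = (6*u + 3*v) du + (3*u) dv
Combining and collecting du, dv coefficients:
  coeff of du: 18*u^3 + 24*u^2*v + 3*u*v^2 + 6*u + v
  coeff of dv: u*(3*u*v + 1)
F^* omega = (18*u^3 + 24*u^2*v + 3*u*v^2 + 6*u + v) du + (u*(3*u*v + 1)) dv.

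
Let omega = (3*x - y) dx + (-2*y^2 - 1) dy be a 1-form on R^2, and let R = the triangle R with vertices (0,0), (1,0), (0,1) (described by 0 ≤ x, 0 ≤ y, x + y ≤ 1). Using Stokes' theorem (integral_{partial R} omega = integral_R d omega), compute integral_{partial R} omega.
integral_(partial R) omega = 1/2

Stokes: integral_partial_R omega = integral_R d omega with d omega = (∂Q/∂x - ∂P/∂y) dx ∧ dy.
  ∂Q/∂x = 0
  ∂P/∂y = -1
  integrand = ∂Q/∂x - ∂P/∂y = 1.
Integrating over R: integral_0^1 integral_0^{1-x} (1) dy dx = 1/2.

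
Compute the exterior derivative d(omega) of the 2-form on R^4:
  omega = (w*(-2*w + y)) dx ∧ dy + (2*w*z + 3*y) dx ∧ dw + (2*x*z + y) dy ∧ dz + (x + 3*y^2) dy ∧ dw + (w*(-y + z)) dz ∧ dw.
d(omega) = (-4*w + y - 2) dx ∧ dy ∧ dw + (-2*w) dx ∧ dz ∧ dw + (2*z) dx ∧ dy ∧ dz + (-w) dy ∧ dz ∧ dw

For a 2-form omega = sum_{i<j} g_{ij} dx_i ∧ dx_j, the exterior derivative is
  d(omega) = sum_{i<j} d(g_{ij}) ∧ dx_i ∧ dx_j = sum_{i<j, k} (∂g_{ij}/∂x_k) dx_k ∧ dx_i ∧ dx_j.
Expand each term, using dx_k ∧ dx_i ∧ dx_j = sgn(permutation) dx_{(a)} ∧ dx_{(b)} ∧ dx_{(c)} with (a < b < c) sorted:
  d(w*(-2*w + y)) includes (∂/∂w)(w*(-2*w + y)) dw = (-4*w + y) dw, which multiplied by dx ∧ dy gives (-4*w + y) dx ∧ dy ∧ dw
  d(2*w*z + 3*y) includes (∂/∂y)(2*w*z + 3*y) dy = (3) dy, which multiplied by dx ∧ dw gives (-3) dx ∧ dy ∧ dw
  d(2*w*z + 3*y) includes (∂/∂z)(2*w*z + 3*y) dz = (2*w) dz, which multiplied by dx ∧ dw gives (-2*w) dx ∧ dz ∧ dw
  d(2*x*z + y) includes (∂/∂x)(2*x*z + y) dx = (2*z) dx, which multiplied by dy ∧ dz gives (2*z) dx ∧ dy ∧ dz
  d(x + 3*y^2) includes (∂/∂x)(x + 3*y^2) dx = (1) dx, which multiplied by dy ∧ dw gives (1) dx ∧ dy ∧ dw
  d(w*(-y + z)) includes (∂/∂y)(w*(-y + z)) dy = (-w) dy, which multiplied by dz ∧ dw gives (-w) dy ∧ dz ∧ dw
Collecting like 3-forms: d(omega) = (-4*w + y - 2) dx ∧ dy ∧ dw + (-2*w) dx ∧ dz ∧ dw + (2*z) dx ∧ dy ∧ dz + (-w) dy ∧ dz ∧ dw.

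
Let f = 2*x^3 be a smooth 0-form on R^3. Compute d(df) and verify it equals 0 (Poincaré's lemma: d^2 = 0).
d(df) = 0

Step 1: df = sum_i (∂f/∂x_i) dx_i = (6*x^2) dx + (0) dy + (0) dz.
Step 2: Apply d again. Using the 1-form formula, the coefficient of dx ∧ dy in d(df) is ∂^2 f/∂x ∂y - ∂^2 f/∂y ∂x = (0) - (0) = 0 (equality of mixed partials for smooth f).
Similarly for dx ∧ dz and dy ∧ dz — all coefficients vanish. So d(df) = 0.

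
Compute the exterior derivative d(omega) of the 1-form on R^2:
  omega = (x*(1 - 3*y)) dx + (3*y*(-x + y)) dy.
d(omega) = (3*x - 3*y) dx ∧ dy

For a 1-form omega = sum_i f_i dx_i, the exterior derivative is
  d(omega) = sum_{i < j} (∂f_j/∂x_i - ∂f_i/∂x_j) dx_i ∧ dx_j.
  coefficient of dx ∧ dy: ∂f_2/∂x - ∂f_1/∂y = ∂(3*y*(-x + y))/∂x - ∂(x*(1 - 3*y))/∂y = 3*x - 3*y
Assembling: d(omega) = (3*x - 3*y) dx ∧ dy.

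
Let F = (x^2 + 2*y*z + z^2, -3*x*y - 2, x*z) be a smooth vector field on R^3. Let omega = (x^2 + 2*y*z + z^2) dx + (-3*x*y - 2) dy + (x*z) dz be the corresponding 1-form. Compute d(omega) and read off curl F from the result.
d(omega) = (0) dy ∧ dz + (2*y + z) dz ∧ dx + (-3*y - 2*z) dx ∧ dy; curl F = (0, 2*y + z, -3*y - 2*z)

d omega = sum_{i<j} (∂f_j/∂x_i - ∂f_i/∂x_j) dx_i ∧ dx_j. Under the identification (dy ∧ dz, dz ∧ dx, dx ∧ dy) ↔ (e_x, e_y, e_z), the coefficients are exactly the components of curl F. Compute:
  ∂R/∂y - ∂Q/∂z = (0) - (0) = 0
  ∂P/∂z - ∂R/∂x = (2*y + 2*z) - (z) = 2*y + z
  ∂Q/∂x - ∂P/∂y = (-3*y) - (2*z) = -3*y - 2*z.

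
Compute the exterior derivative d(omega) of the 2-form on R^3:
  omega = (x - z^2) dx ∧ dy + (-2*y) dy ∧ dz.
d(omega) = (-2*z) dx ∧ dy ∧ dz

For a 2-form omega = sum_{i<j} g_{ij} dx_i ∧ dx_j, the exterior derivative is
  d(omega) = sum_{i<j} d(g_{ij}) ∧ dx_i ∧ dx_j = sum_{i<j, k} (∂g_{ij}/∂x_k) dx_k ∧ dx_i ∧ dx_j.
Expand each term, using dx_k ∧ dx_i ∧ dx_j = sgn(permutation) dx_{(a)} ∧ dx_{(b)} ∧ dx_{(c)} with (a < b < c) sorted:
  d(x - z^2) includes (∂/∂z)(x - z^2) dz = (-2*z) dz, which multiplied by dx ∧ dy gives (-2*z) dx ∧ dy ∧ dz
Collecting like 3-forms: d(omega) = (-2*z) dx ∧ dy ∧ dz.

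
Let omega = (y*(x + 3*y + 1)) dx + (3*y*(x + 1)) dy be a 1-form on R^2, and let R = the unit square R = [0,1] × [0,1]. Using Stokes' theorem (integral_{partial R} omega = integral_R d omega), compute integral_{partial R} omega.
integral_(partial R) omega = -3

Stokes: integral_partial_R omega = integral_R d omega with d omega = (∂Q/∂x - ∂P/∂y) dx ∧ dy.
  ∂Q/∂x = 3*y
  ∂P/∂y = x + 6*y + 1
  integrand = ∂Q/∂x - ∂P/∂y = -x - 3*y - 1.
Integrating over R: integral_0^1 integral_0^1 (-x - 3*y - 1) dx dy = -3.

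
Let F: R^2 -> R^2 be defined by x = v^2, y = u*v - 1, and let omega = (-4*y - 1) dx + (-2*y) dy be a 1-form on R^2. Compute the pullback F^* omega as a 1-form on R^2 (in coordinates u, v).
F^* omega = (2*v*(-u*v + 1)) du + (-2*u^2*v - 8*u*v^2 + 2*u + 6*v) dv

Using F^*(f dg) = (f ∘ F) d(g ∘ F), substitute each coordinate x_i by F_i(u, v) in f_i, and replace dx_i by d F_i = (∂F_i/∂u) du + (∂F_i/∂v) dv.
  For the x component: f_1(F) = -4*u*v + 3; d F_1 = (0) du + (2*v) dv
  For the y component: f_2(F) = -2*u*v + 2; d F_2 = (v) du + (u) dv
Combining and collecting du, dv coefficients:
  coeff of du: 2*v*(-u*v + 1)
  coeff of dv: -2*u^2*v - 8*u*v^2 + 2*u + 6*v
F^* omega = (2*v*(-u*v + 1)) du + (-2*u^2*v - 8*u*v^2 + 2*u + 6*v) dv.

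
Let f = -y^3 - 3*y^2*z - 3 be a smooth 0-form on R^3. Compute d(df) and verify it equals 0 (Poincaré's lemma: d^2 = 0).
d(df) = 0

Step 1: df = sum_i (∂f/∂x_i) dx_i = (0) dx + (3*y*(-y - 2*z)) dy + (-3*y^2) dz.
Step 2: Apply d again. Using the 1-form formula, the coefficient of dx ∧ dy in d(df) is ∂^2 f/∂x ∂y - ∂^2 f/∂y ∂x = (0) - (0) = 0 (equality of mixed partials for smooth f).
Similarly for dx ∧ dz and dy ∧ dz — all coefficients vanish. So d(df) = 0.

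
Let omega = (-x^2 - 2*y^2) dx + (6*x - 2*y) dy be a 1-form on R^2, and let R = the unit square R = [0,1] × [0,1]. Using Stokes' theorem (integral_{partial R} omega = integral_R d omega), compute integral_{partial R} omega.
integral_(partial R) omega = 8

Stokes: integral_partial_R omega = integral_R d omega with d omega = (∂Q/∂x - ∂P/∂y) dx ∧ dy.
  ∂Q/∂x = 6
  ∂P/∂y = -4*y
  integrand = ∂Q/∂x - ∂P/∂y = 4*y + 6.
Integrating over R: integral_0^1 integral_0^1 (4*y + 6) dx dy = 8.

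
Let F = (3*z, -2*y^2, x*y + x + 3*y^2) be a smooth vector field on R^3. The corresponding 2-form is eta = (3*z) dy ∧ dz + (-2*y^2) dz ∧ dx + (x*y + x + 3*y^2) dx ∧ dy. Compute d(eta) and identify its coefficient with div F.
d(eta) = (-4*y) dx ∧ dy ∧ dz; div F = -4*y

For a 2-form in R^3 of the form above, applying d gives a 3-form with coefficient ∂P/∂x + ∂Q/∂y + ∂R/∂z:
  ∂P/∂x = 0
  ∂Q/∂y = -4*y
  ∂R/∂z = 0
Sum = -4*y, which is exactly div F.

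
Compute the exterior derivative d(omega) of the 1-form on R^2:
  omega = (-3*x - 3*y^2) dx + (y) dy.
d(omega) = (6*y) dx ∧ dy

For a 1-form omega = sum_i f_i dx_i, the exterior derivative is
  d(omega) = sum_{i < j} (∂f_j/∂x_i - ∂f_i/∂x_j) dx_i ∧ dx_j.
  coefficient of dx ∧ dy: ∂f_2/∂x - ∂f_1/∂y = ∂(y)/∂x - ∂(-3*x - 3*y^2)/∂y = 6*y
Assembling: d(omega) = (6*y) dx ∧ dy.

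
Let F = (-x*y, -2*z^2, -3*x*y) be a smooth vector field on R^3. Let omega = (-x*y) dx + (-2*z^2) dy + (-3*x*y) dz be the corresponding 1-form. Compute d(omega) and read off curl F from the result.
d(omega) = (-3*x + 4*z) dy ∧ dz + (3*y) dz ∧ dx + (x) dx ∧ dy; curl F = (-3*x + 4*z, 3*y, x)

d omega = sum_{i<j} (∂f_j/∂x_i - ∂f_i/∂x_j) dx_i ∧ dx_j. Under the identification (dy ∧ dz, dz ∧ dx, dx ∧ dy) ↔ (e_x, e_y, e_z), the coefficients are exactly the components of curl F. Compute:
  ∂R/∂y - ∂Q/∂z = (-3*x) - (-4*z) = -3*x + 4*z
  ∂P/∂z - ∂R/∂x = (0) - (-3*y) = 3*y
  ∂Q/∂x - ∂P/∂y = (0) - (-x) = x.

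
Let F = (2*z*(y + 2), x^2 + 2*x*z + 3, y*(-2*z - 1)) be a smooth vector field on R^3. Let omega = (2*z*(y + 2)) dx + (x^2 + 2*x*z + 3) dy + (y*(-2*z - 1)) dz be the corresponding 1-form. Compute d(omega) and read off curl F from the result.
d(omega) = (-2*x - 2*z - 1) dy ∧ dz + (2*y + 4) dz ∧ dx + (2*x) dx ∧ dy; curl F = (-2*x - 2*z - 1, 2*y + 4, 2*x)

d omega = sum_{i<j} (∂f_j/∂x_i - ∂f_i/∂x_j) dx_i ∧ dx_j. Under the identification (dy ∧ dz, dz ∧ dx, dx ∧ dy) ↔ (e_x, e_y, e_z), the coefficients are exactly the components of curl F. Compute:
  ∂R/∂y - ∂Q/∂z = (-2*z - 1) - (2*x) = -2*x - 2*z - 1
  ∂P/∂z - ∂R/∂x = (2*y + 4) - (0) = 2*y + 4
  ∂Q/∂x - ∂P/∂y = (2*x + 2*z) - (2*z) = 2*x.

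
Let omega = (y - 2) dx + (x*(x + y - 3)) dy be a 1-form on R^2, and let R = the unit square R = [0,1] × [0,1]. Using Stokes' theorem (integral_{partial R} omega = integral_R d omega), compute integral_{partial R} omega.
integral_(partial R) omega = -5/2

Stokes: integral_partial_R omega = integral_R d omega with d omega = (∂Q/∂x - ∂P/∂y) dx ∧ dy.
  ∂Q/∂x = 2*x + y - 3
  ∂P/∂y = 1
  integrand = ∂Q/∂x - ∂P/∂y = 2*x + y - 4.
Integrating over R: integral_0^1 integral_0^1 (2*x + y - 4) dx dy = -5/2.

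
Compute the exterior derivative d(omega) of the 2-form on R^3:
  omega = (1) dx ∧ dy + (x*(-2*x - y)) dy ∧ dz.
d(omega) = (-4*x - y) dx ∧ dy ∧ dz

For a 2-form omega = sum_{i<j} g_{ij} dx_i ∧ dx_j, the exterior derivative is
  d(omega) = sum_{i<j} d(g_{ij}) ∧ dx_i ∧ dx_j = sum_{i<j, k} (∂g_{ij}/∂x_k) dx_k ∧ dx_i ∧ dx_j.
Expand each term, using dx_k ∧ dx_i ∧ dx_j = sgn(permutation) dx_{(a)} ∧ dx_{(b)} ∧ dx_{(c)} with (a < b < c) sorted:
  d(x*(-2*x - y)) includes (∂/∂x)(x*(-2*x - y)) dx = (-4*x - y) dx, which multiplied by dy ∧ dz gives (-4*x - y) dx ∧ dy ∧ dz
Collecting like 3-forms: d(omega) = (-4*x - y) dx ∧ dy ∧ dz.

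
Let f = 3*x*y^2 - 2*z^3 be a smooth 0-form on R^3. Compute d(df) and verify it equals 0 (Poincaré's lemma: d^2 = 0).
d(df) = 0

Step 1: df = sum_i (∂f/∂x_i) dx_i = (3*y^2) dx + (6*x*y) dy + (-6*z^2) dz.
Step 2: Apply d again. Using the 1-form formula, the coefficient of dx ∧ dy in d(df) is ∂^2 f/∂x ∂y - ∂^2 f/∂y ∂x = (6*y) - (6*y) = 0 (equality of mixed partials for smooth f).
Similarly for dx ∧ dz and dy ∧ dz — all coefficients vanish. So d(df) = 0.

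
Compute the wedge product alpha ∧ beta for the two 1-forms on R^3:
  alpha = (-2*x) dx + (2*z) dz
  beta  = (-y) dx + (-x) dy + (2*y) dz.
alpha ∧ beta = (2*x^2) dx ∧ dy + (2*y*(-2*x + z)) dx ∧ dz + (2*x*z) dy ∧ dz

Distribute the wedge, using dx_i ∧ dx_j = -dx_j ∧ dx_i and dx_i ∧ dx_i = 0. For each pair (i, j) with i < j, the coefficient of dx_i ∧ dx_j in alpha ∧ beta is (alpha_i * beta_j - alpha_j * beta_i). Collecting: alpha ∧ beta = (2*x^2) dx ∧ dy + (2*y*(-2*x + z)) dx ∧ dz + (2*x*z) dy ∧ dz.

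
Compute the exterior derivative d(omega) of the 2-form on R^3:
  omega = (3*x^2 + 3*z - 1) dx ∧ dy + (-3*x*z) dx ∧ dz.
d(omega) = (3) dx ∧ dy ∧ dz

For a 2-form omega = sum_{i<j} g_{ij} dx_i ∧ dx_j, the exterior derivative is
  d(omega) = sum_{i<j} d(g_{ij}) ∧ dx_i ∧ dx_j = sum_{i<j, k} (∂g_{ij}/∂x_k) dx_k ∧ dx_i ∧ dx_j.
Expand each term, using dx_k ∧ dx_i ∧ dx_j = sgn(permutation) dx_{(a)} ∧ dx_{(b)} ∧ dx_{(c)} with (a < b < c) sorted:
  d(3*x^2 + 3*z - 1) includes (∂/∂z)(3*x^2 + 3*z - 1) dz = (3) dz, which multiplied by dx ∧ dy gives (3) dx ∧ dy ∧ dz
Collecting like 3-forms: d(omega) = (3) dx ∧ dy ∧ dz.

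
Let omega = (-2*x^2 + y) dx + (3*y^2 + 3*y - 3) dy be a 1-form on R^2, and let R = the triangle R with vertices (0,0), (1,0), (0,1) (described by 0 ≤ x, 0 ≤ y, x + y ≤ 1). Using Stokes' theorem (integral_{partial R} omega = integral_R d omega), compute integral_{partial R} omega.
integral_(partial R) omega = -1/2

Stokes: integral_partial_R omega = integral_R d omega with d omega = (∂Q/∂x - ∂P/∂y) dx ∧ dy.
  ∂Q/∂x = 0
  ∂P/∂y = 1
  integrand = ∂Q/∂x - ∂P/∂y = -1.
Integrating over R: integral_0^1 integral_0^{1-x} (-1) dy dx = -1/2.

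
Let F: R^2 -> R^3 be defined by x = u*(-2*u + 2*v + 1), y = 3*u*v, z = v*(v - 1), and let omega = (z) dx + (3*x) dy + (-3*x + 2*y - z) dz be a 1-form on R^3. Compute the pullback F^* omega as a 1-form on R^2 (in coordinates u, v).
F^* omega = (v*(-18*u^2 + 14*u*v + 13*u + 2*v^2 - v - 1)) du + (-18*u^3 + 30*u^2*v + 3*u^2 + 2*u*v^2 - 8*u*v + 3*u - 2*v^3 + 3*v^2 - v) dv

Using F^*(f dg) = (f ∘ F) d(g ∘ F), substitute each coordinate x_i by F_i(u, v) in f_i, and replace dx_i by d F_i = (∂F_i/∂u) du + (∂F_i/∂v) dv.
  For the x component: f_1(F) = v*(v - 1); d F_1 = (-4*u + 2*v + 1) du + (2*u) dv
  For the y component: f_2(F) = 3*u*(-2*u + 2*v + 1); d F_2 = (3*v) du + (3*u) dv
  For the z component: f_3(F) = 6*u^2 - 3*u - v^2 + v; d F_3 = (0) du + (2*v - 1) dv
Combining and collecting du, dv coefficients:
  coeff of du: v*(-18*u^2 + 14*u*v + 13*u + 2*v^2 - v - 1)
  coeff of dv: -18*u^3 + 30*u^2*v + 3*u^2 + 2*u*v^2 - 8*u*v + 3*u - 2*v^3 + 3*v^2 - v
F^* omega = (v*(-18*u^2 + 14*u*v + 13*u + 2*v^2 - v - 1)) du + (-18*u^3 + 30*u^2*v + 3*u^2 + 2*u*v^2 - 8*u*v + 3*u - 2*v^3 + 3*v^2 - v) dv.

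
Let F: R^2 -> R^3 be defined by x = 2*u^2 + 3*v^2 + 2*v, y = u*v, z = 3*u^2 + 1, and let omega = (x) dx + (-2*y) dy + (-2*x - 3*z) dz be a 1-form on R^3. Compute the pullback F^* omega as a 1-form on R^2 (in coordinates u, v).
F^* omega = (2*u*(-35*u^2 - 13*v^2 - 8*v - 9)) du + (10*u^2*v + 4*u^2 + 18*v^3 + 18*v^2 + 4*v) dv

Using F^*(f dg) = (f ∘ F) d(g ∘ F), substitute each coordinate x_i by F_i(u, v) in f_i, and replace dx_i by d F_i = (∂F_i/∂u) du + (∂F_i/∂v) dv.
  For the x component: f_1(F) = 2*u^2 + 3*v^2 + 2*v; d F_1 = (4*u) du + (6*v + 2) dv
  For the y component: f_2(F) = -2*u*v; d F_2 = (v) du + (u) dv
  For the z component: f_3(F) = -13*u^2 - 6*v^2 - 4*v - 3; d F_3 = (6*u) du + (0) dv
Combining and collecting du, dv coefficients:
  coeff of du: 2*u*(-35*u^2 - 13*v^2 - 8*v - 9)
  coeff of dv: 10*u^2*v + 4*u^2 + 18*v^3 + 18*v^2 + 4*v
F^* omega = (2*u*(-35*u^2 - 13*v^2 - 8*v - 9)) du + (10*u^2*v + 4*u^2 + 18*v^3 + 18*v^2 + 4*v) dv.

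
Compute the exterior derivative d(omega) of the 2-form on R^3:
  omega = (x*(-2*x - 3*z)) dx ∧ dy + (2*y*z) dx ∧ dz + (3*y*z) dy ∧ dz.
d(omega) = (-3*x - 2*z) dx ∧ dy ∧ dz

For a 2-form omega = sum_{i<j} g_{ij} dx_i ∧ dx_j, the exterior derivative is
  d(omega) = sum_{i<j} d(g_{ij}) ∧ dx_i ∧ dx_j = sum_{i<j, k} (∂g_{ij}/∂x_k) dx_k ∧ dx_i ∧ dx_j.
Expand each term, using dx_k ∧ dx_i ∧ dx_j = sgn(permutation) dx_{(a)} ∧ dx_{(b)} ∧ dx_{(c)} with (a < b < c) sorted:
  d(x*(-2*x - 3*z)) includes (∂/∂z)(x*(-2*x - 3*z)) dz = (-3*x) dz, which multiplied by dx ∧ dy gives (-3*x) dx ∧ dy ∧ dz
  d(2*y*z) includes (∂/∂y)(2*y*z) dy = (2*z) dy, which multiplied by dx ∧ dz gives (-2*z) dx ∧ dy ∧ dz
Collecting like 3-forms: d(omega) = (-3*x - 2*z) dx ∧ dy ∧ dz.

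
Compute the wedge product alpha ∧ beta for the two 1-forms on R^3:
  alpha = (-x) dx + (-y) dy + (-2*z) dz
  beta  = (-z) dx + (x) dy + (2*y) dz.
alpha ∧ beta = (-x^2 - y*z) dx ∧ dy + (-2*x*y - 2*z^2) dx ∧ dz + (2*x*z - 2*y^2) dy ∧ dz

Distribute the wedge, using dx_i ∧ dx_j = -dx_j ∧ dx_i and dx_i ∧ dx_i = 0. For each pair (i, j) with i < j, the coefficient of dx_i ∧ dx_j in alpha ∧ beta is (alpha_i * beta_j - alpha_j * beta_i). Collecting: alpha ∧ beta = (-x^2 - y*z) dx ∧ dy + (-2*x*y - 2*z^2) dx ∧ dz + (2*x*z - 2*y^2) dy ∧ dz.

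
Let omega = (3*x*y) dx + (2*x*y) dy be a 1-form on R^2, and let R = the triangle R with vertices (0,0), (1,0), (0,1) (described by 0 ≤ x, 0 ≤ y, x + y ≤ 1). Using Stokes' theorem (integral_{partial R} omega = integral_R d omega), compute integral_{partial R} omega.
integral_(partial R) omega = -1/6

Stokes: integral_partial_R omega = integral_R d omega with d omega = (∂Q/∂x - ∂P/∂y) dx ∧ dy.
  ∂Q/∂x = 2*y
  ∂P/∂y = 3*x
  integrand = ∂Q/∂x - ∂P/∂y = -3*x + 2*y.
Integrating over R: integral_0^1 integral_0^{1-x} (-3*x + 2*y) dy dx = -1/6.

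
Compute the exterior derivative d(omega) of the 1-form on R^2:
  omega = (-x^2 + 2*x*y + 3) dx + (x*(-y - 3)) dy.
d(omega) = (-2*x - y - 3) dx ∧ dy

For a 1-form omega = sum_i f_i dx_i, the exterior derivative is
  d(omega) = sum_{i < j} (∂f_j/∂x_i - ∂f_i/∂x_j) dx_i ∧ dx_j.
  coefficient of dx ∧ dy: ∂f_2/∂x - ∂f_1/∂y = ∂(x*(-y - 3))/∂x - ∂(-x^2 + 2*x*y + 3)/∂y = -2*x - y - 3
Assembling: d(omega) = (-2*x - y - 3) dx ∧ dy.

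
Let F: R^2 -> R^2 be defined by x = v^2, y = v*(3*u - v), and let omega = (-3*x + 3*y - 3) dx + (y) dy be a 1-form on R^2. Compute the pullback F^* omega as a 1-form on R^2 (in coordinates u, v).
F^* omega = (3*v^2*(3*u - v)) du + (v*(9*u^2 + 9*u*v - 10*v^2 - 6)) dv

Using F^*(f dg) = (f ∘ F) d(g ∘ F), substitute each coordinate x_i by F_i(u, v) in f_i, and replace dx_i by d F_i = (∂F_i/∂u) du + (∂F_i/∂v) dv.
  For the x component: f_1(F) = 9*u*v - 6*v^2 - 3; d F_1 = (0) du + (2*v) dv
  For the y component: f_2(F) = v*(3*u - v); d F_2 = (3*v) du + (3*u - 2*v) dv
Combining and collecting du, dv coefficients:
  coeff of du: 3*v^2*(3*u - v)
  coeff of dv: v*(9*u^2 + 9*u*v - 10*v^2 - 6)
F^* omega = (3*v^2*(3*u - v)) du + (v*(9*u^2 + 9*u*v - 10*v^2 - 6)) dv.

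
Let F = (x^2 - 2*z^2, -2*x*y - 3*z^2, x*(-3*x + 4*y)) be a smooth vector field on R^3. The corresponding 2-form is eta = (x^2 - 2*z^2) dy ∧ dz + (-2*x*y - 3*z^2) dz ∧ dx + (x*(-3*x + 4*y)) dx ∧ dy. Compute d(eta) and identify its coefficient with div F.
d(eta) = (0) dx ∧ dy ∧ dz; div F = 0

For a 2-form in R^3 of the form above, applying d gives a 3-form with coefficient ∂P/∂x + ∂Q/∂y + ∂R/∂z:
  ∂P/∂x = 2*x
  ∂Q/∂y = -2*x
  ∂R/∂z = 0
Sum = 0, which is exactly div F.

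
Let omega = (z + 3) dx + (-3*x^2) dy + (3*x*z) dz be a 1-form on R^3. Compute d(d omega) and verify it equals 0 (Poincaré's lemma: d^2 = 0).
d(d omega) = 0

Step 1: d omega = sum_{i<j} (∂f_j/∂x_i - ∂f_i/∂x_j) dx_i ∧ dx_j:
  coeff of dx ∧ dy: -6*x
  coeff of dx ∧ dz: 3*z - 1
  coeff of dy ∧ dz: 0
Step 2: Apply d again to each 2-form coefficient. The only possible 3-form in R^3 is dx ∧ dy ∧ dz, with coefficient
  ∂(coeff of dy∧dz)/∂x - ∂(coeff of dx∧dz)/∂y + ∂(coeff of dx∧dy)/∂z
  = ∂/∂x (0) - ∂/∂y (3*z - 1) + ∂/∂z (-6*x).
Each of these terms simplifies to sums of mixed partials that cancel in pairs. The result is 0 (by equality of mixed partials for smooth functions — Schwarz / Clairaut).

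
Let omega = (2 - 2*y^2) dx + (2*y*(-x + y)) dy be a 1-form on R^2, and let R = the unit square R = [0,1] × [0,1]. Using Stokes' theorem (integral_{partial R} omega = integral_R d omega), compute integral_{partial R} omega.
integral_(partial R) omega = 1

Stokes: integral_partial_R omega = integral_R d omega with d omega = (∂Q/∂x - ∂P/∂y) dx ∧ dy.
  ∂Q/∂x = -2*y
  ∂P/∂y = -4*y
  integrand = ∂Q/∂x - ∂P/∂y = 2*y.
Integrating over R: integral_0^1 integral_0^1 (2*y) dx dy = 1.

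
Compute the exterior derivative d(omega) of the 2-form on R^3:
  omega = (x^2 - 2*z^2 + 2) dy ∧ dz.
d(omega) = (2*x) dx ∧ dy ∧ dz

For a 2-form omega = sum_{i<j} g_{ij} dx_i ∧ dx_j, the exterior derivative is
  d(omega) = sum_{i<j} d(g_{ij}) ∧ dx_i ∧ dx_j = sum_{i<j, k} (∂g_{ij}/∂x_k) dx_k ∧ dx_i ∧ dx_j.
Expand each term, using dx_k ∧ dx_i ∧ dx_j = sgn(permutation) dx_{(a)} ∧ dx_{(b)} ∧ dx_{(c)} with (a < b < c) sorted:
  d(x^2 - 2*z^2 + 2) includes (∂/∂x)(x^2 - 2*z^2 + 2) dx = (2*x) dx, which multiplied by dy ∧ dz gives (2*x) dx ∧ dy ∧ dz
Collecting like 3-forms: d(omega) = (2*x) dx ∧ dy ∧ dz.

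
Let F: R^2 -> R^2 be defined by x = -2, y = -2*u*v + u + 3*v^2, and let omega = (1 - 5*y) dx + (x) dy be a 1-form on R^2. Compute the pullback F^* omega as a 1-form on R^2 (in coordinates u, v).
F^* omega = (4*v - 2) du + (4*u - 12*v) dv

Using F^*(f dg) = (f ∘ F) d(g ∘ F), substitute each coordinate x_i by F_i(u, v) in f_i, and replace dx_i by d F_i = (∂F_i/∂u) du + (∂F_i/∂v) dv.
  For the x component: f_1(F) = 10*u*v - 5*u - 15*v^2 + 1; d F_1 = (0) du + (0) dv
  For the y component: f_2(F) = -2; d F_2 = (1 - 2*v) du + (-2*u + 6*v) dv
Combining and collecting du, dv coefficients:
  coeff of du: 4*v - 2
  coeff of dv: 4*u - 12*v
F^* omega = (4*v - 2) du + (4*u - 12*v) dv.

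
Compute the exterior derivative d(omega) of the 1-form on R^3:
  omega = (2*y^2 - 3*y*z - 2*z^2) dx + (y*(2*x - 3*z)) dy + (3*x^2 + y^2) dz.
d(omega) = (-2*y + 3*z) dx ∧ dy + (6*x + 3*y + 4*z) dx ∧ dz + (5*y) dy ∧ dz

For a 1-form omega = sum_i f_i dx_i, the exterior derivative is
  d(omega) = sum_{i < j} (∂f_j/∂x_i - ∂f_i/∂x_j) dx_i ∧ dx_j.
  coefficient of dx ∧ dy: ∂f_2/∂x - ∂f_1/∂y = ∂(y*(2*x - 3*z))/∂x - ∂(2*y^2 - 3*y*z - 2*z^2)/∂y = -2*y + 3*z
  coefficient of dx ∧ dz: ∂f_3/∂x - ∂f_1/∂z = ∂(3*x^2 + y^2)/∂x - ∂(2*y^2 - 3*y*z - 2*z^2)/∂z = 6*x + 3*y + 4*z
  coefficient of dy ∧ dz: ∂f_3/∂y - ∂f_2/∂z = ∂(3*x^2 + y^2)/∂y - ∂(y*(2*x - 3*z))/∂z = 5*y
Assembling: d(omega) = (-2*y + 3*z) dx ∧ dy + (6*x + 3*y + 4*z) dx ∧ dz + (5*y) dy ∧ dz.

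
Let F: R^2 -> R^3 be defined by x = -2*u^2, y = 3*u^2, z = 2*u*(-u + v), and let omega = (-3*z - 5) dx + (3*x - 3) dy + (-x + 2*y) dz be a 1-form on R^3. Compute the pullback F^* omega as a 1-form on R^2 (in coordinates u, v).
F^* omega = (2*u*(-46*u^2 + 20*u*v + 1)) du + (16*u^3) dv

Using F^*(f dg) = (f ∘ F) d(g ∘ F), substitute each coordinate x_i by F_i(u, v) in f_i, and replace dx_i by d F_i = (∂F_i/∂u) du + (∂F_i/∂v) dv.
  For the x component: f_1(F) = 6*u^2 - 6*u*v - 5; d F_1 = (-4*u) du + (0) dv
  For the y component: f_2(F) = -6*u^2 - 3; d F_2 = (6*u) du + (0) dv
  For the z component: f_3(F) = 8*u^2; d F_3 = (-4*u + 2*v) du + (2*u) dv
Combining and collecting du, dv coefficients:
  coeff of du: 2*u*(-46*u^2 + 20*u*v + 1)
  coeff of dv: 16*u^3
F^* omega = (2*u*(-46*u^2 + 20*u*v + 1)) du + (16*u^3) dv.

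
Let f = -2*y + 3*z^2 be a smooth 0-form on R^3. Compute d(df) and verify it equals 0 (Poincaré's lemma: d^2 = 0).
d(df) = 0

Step 1: df = sum_i (∂f/∂x_i) dx_i = (0) dx + (-2) dy + (6*z) dz.
Step 2: Apply d again. Using the 1-form formula, the coefficient of dx ∧ dy in d(df) is ∂^2 f/∂x ∂y - ∂^2 f/∂y ∂x = (0) - (0) = 0 (equality of mixed partials for smooth f).
Similarly for dx ∧ dz and dy ∧ dz — all coefficients vanish. So d(df) = 0.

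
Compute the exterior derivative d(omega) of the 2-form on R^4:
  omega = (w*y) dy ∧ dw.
d(omega) = 0

For a 2-form omega = sum_{i<j} g_{ij} dx_i ∧ dx_j, the exterior derivative is
  d(omega) = sum_{i<j} d(g_{ij}) ∧ dx_i ∧ dx_j = sum_{i<j, k} (∂g_{ij}/∂x_k) dx_k ∧ dx_i ∧ dx_j.
Expand each term, using dx_k ∧ dx_i ∧ dx_j = sgn(permutation) dx_{(a)} ∧ dx_{(b)} ∧ dx_{(c)} with (a < b < c) sorted:

Collecting like 3-forms: d(omega) = 0.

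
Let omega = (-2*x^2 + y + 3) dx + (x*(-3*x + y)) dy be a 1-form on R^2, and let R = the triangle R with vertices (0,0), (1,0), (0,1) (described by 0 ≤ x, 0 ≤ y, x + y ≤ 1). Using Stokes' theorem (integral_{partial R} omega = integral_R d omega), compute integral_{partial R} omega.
integral_(partial R) omega = -4/3

Stokes: integral_partial_R omega = integral_R d omega with d omega = (∂Q/∂x - ∂P/∂y) dx ∧ dy.
  ∂Q/∂x = -6*x + y
  ∂P/∂y = 1
  integrand = ∂Q/∂x - ∂P/∂y = -6*x + y - 1.
Integrating over R: integral_0^1 integral_0^{1-x} (-6*x + y - 1) dy dx = -4/3.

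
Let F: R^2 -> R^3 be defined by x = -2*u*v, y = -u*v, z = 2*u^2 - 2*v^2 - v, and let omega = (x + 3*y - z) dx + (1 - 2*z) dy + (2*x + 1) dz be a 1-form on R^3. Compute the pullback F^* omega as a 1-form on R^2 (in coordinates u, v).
F^* omega = (-8*u^2*v + 10*u*v^2 + 4*u - 8*v^3 - 4*v^2 - v) du + (8*u^3 + 10*u^2*v + 8*u*v^2 - u - 4*v - 1) dv

Using F^*(f dg) = (f ∘ F) d(g ∘ F), substitute each coordinate x_i by F_i(u, v) in f_i, and replace dx_i by d F_i = (∂F_i/∂u) du + (∂F_i/∂v) dv.
  For the x component: f_1(F) = -2*u^2 - 5*u*v + 2*v^2 + v; d F_1 = (-2*v) du + (-2*u) dv
  For the y component: f_2(F) = -4*u^2 + 4*v^2 + 2*v + 1; d F_2 = (-v) du + (-u) dv
  For the z component: f_3(F) = -4*u*v + 1; d F_3 = (4*u) du + (-4*v - 1) dv
Combining and collecting du, dv coefficients:
  coeff of du: -8*u^2*v + 10*u*v^2 + 4*u - 8*v^3 - 4*v^2 - v
  coeff of dv: 8*u^3 + 10*u^2*v + 8*u*v^2 - u - 4*v - 1
F^* omega = (-8*u^2*v + 10*u*v^2 + 4*u - 8*v^3 - 4*v^2 - v) du + (8*u^3 + 10*u^2*v + 8*u*v^2 - u - 4*v - 1) dv.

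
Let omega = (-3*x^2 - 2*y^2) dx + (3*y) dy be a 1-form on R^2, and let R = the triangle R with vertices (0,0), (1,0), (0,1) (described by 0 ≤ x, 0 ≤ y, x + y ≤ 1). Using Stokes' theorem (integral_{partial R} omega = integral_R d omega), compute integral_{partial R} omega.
integral_(partial R) omega = 2/3

Stokes: integral_partial_R omega = integral_R d omega with d omega = (∂Q/∂x - ∂P/∂y) dx ∧ dy.
  ∂Q/∂x = 0
  ∂P/∂y = -4*y
  integrand = ∂Q/∂x - ∂P/∂y = 4*y.
Integrating over R: integral_0^1 integral_0^{1-x} (4*y) dy dx = 2/3.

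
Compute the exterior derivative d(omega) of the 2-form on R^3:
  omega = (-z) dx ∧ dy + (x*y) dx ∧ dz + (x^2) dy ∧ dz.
d(omega) = (x - 1) dx ∧ dy ∧ dz

For a 2-form omega = sum_{i<j} g_{ij} dx_i ∧ dx_j, the exterior derivative is
  d(omega) = sum_{i<j} d(g_{ij}) ∧ dx_i ∧ dx_j = sum_{i<j, k} (∂g_{ij}/∂x_k) dx_k ∧ dx_i ∧ dx_j.
Expand each term, using dx_k ∧ dx_i ∧ dx_j = sgn(permutation) dx_{(a)} ∧ dx_{(b)} ∧ dx_{(c)} with (a < b < c) sorted:
  d(-z) includes (∂/∂z)(-z) dz = (-1) dz, which multiplied by dx ∧ dy gives (-1) dx ∧ dy ∧ dz
  d(x*y) includes (∂/∂y)(x*y) dy = (x) dy, which multiplied by dx ∧ dz gives (-x) dx ∧ dy ∧ dz
  d(x^2) includes (∂/∂x)(x^2) dx = (2*x) dx, which multiplied by dy ∧ dz gives (2*x) dx ∧ dy ∧ dz
Collecting like 3-forms: d(omega) = (x - 1) dx ∧ dy ∧ dz.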